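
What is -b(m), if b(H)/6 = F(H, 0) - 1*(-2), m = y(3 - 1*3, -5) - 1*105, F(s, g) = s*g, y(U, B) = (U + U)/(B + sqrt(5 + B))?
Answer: -12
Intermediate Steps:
y(U, B) = 2*U/(B + sqrt(5 + B)) (y(U, B) = (2*U)/(B + sqrt(5 + B)) = 2*U/(B + sqrt(5 + B)))
F(s, g) = g*s
m = -105 (m = 2*(3 - 1*3)/(-5 + sqrt(5 - 5)) - 1*105 = 2*(3 - 3)/(-5 + sqrt(0)) - 105 = 2*0/(-5 + 0) - 105 = 2*0/(-5) - 105 = 2*0*(-1/5) - 105 = 0 - 105 = -105)
b(H) = 12 (b(H) = 6*(0*H - 1*(-2)) = 6*(0 + 2) = 6*2 = 12)
-b(m) = -1*12 = -12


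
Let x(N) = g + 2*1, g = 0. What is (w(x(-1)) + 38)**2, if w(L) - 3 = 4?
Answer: 2025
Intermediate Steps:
x(N) = 2 (x(N) = 0 + 2*1 = 0 + 2 = 2)
w(L) = 7 (w(L) = 3 + 4 = 7)
(w(x(-1)) + 38)**2 = (7 + 38)**2 = 45**2 = 2025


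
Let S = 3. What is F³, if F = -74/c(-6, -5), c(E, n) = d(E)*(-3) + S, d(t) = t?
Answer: -405224/9261 ≈ -43.756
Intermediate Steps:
c(E, n) = 3 - 3*E (c(E, n) = E*(-3) + 3 = -3*E + 3 = 3 - 3*E)
F = -74/21 (F = -74/(3 - 3*(-6)) = -74/(3 + 18) = -74/21 ≈ -3.5238)
F³ = (-74/21)³ = -405224/9261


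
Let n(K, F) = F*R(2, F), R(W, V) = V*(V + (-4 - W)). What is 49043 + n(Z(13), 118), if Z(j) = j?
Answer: 1608531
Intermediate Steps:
R(W, V) = V*(-4 + V - W)
n(K, F) = F²*(-6 + F) (n(K, F) = F*(F*(-4 + F - 1*2)) = F*(F*(-4 + F - 2)) = F*(F*(-6 + F)) = F²*(-6 + F))
49043 + n(Z(13), 118) = 49043 + 118²*(-6 + 118) = 49043 + 13924*112 = 49043 + 1559488 = 1608531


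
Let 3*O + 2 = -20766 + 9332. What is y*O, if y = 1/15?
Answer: -3812/15 ≈ -254.13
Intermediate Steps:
y = 1/15 ≈ 0.066667
O = -3812 (O = -⅔ + (-20766 + 9332)/3 = -⅔ + (⅓)*(-11434) = -⅔ - 11434/3 = -3812)
y*O = (1/15)*(-3812) = -3812/15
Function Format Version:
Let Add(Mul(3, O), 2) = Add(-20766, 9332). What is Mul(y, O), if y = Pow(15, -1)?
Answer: Rational(-3812, 15) ≈ -254.13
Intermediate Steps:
y = Rational(1, 15) ≈ 0.066667
O = -3812 (O = Add(Rational(-2, 3), Mul(Rational(1, 3), Add(-20766, 9332))) = Add(Rational(-2, 3), Mul(Rational(1, 3), -11434)) = Add(Rational(-2, 3), Rational(-11434, 3)) = -3812)
Mul(y, O) = Mul(Rational(1, 15), -3812) = Rational(-3812, 15)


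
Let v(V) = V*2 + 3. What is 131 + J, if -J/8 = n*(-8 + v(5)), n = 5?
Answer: -69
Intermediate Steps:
v(V) = 3 + 2*V (v(V) = 2*V + 3 = 3 + 2*V)
J = -200 (J = -40*(-8 + (3 + 2*5)) = -40*(-8 + (3 + 10)) = -40*(-8 + 13) = -40*5 = -8*25 = -200)
131 + J = 131 - 200 = -69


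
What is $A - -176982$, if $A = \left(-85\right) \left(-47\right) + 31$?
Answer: $181008$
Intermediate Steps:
$A = 4026$ ($A = 3995 + 31 = 4026$)
$A - -176982 = 4026 - -176982 = 4026 + 176982 = 181008$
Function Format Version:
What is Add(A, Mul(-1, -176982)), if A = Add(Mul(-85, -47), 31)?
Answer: 181008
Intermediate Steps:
A = 4026 (A = Add(3995, 31) = 4026)
Add(A, Mul(-1, -176982)) = Add(4026, Mul(-1, -176982)) = Add(4026, 176982) = 181008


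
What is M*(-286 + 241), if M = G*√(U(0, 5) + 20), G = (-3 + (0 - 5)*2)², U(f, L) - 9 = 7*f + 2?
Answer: -7605*√31 ≈ -42343.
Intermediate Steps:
U(f, L) = 11 + 7*f (U(f, L) = 9 + (7*f + 2) = 9 + (2 + 7*f) = 11 + 7*f)
G = 169 (G = (-3 - 5*2)² = (-3 - 10)² = (-13)² = 169)
M = 169*√31 (M = 169*√((11 + 7*0) + 20) = 169*√((11 + 0) + 20) = 169*√(11 + 20) = 169*√31 ≈ 940.95)
M*(-286 + 241) = (169*√31)*(-286 + 241) = (169*√31)*(-45) = -7605*√31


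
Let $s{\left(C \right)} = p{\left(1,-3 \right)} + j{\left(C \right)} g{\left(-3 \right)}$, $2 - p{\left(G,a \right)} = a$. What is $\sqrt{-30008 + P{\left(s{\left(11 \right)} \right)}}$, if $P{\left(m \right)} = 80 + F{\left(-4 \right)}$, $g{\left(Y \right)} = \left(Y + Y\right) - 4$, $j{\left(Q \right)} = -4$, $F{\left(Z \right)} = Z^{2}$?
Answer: $2 i \sqrt{7478} \approx 172.95 i$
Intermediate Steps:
$p{\left(G,a \right)} = 2 - a$
$g{\left(Y \right)} = -4 + 2 Y$ ($g{\left(Y \right)} = 2 Y - 4 = -4 + 2 Y$)
$s{\left(C \right)} = 45$ ($s{\left(C \right)} = \left(2 - -3\right) - 4 \left(-4 + 2 \left(-3\right)\right) = \left(2 + 3\right) - 4 \left(-4 - 6\right) = 5 - -40 = 5 + 40 = 45$)
$P{\left(m \right)} = 96$ ($P{\left(m \right)} = 80 + \left(-4\right)^{2} = 80 + 16 = 96$)
$\sqrt{-30008 + P{\left(s{\left(11 \right)} \right)}} = \sqrt{-30008 + 96} = \sqrt{-29912} = 2 i \sqrt{7478}$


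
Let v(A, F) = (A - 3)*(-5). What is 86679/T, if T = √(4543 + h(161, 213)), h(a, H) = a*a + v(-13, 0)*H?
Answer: 86679*√2969/11876 ≈ 397.69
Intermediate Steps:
v(A, F) = 15 - 5*A (v(A, F) = (-3 + A)*(-5) = 15 - 5*A)
h(a, H) = a² + 80*H (h(a, H) = a*a + (15 - 5*(-13))*H = a² + (15 + 65)*H = a² + 80*H)
T = 4*√2969 (T = √(4543 + (161² + 80*213)) = √(4543 + (25921 + 17040)) = √(4543 + 42961) = √47504 = 4*√2969 ≈ 217.95)
86679/T = 86679/((4*√2969)) = 86679*(√2969/11876) = 86679*√2969/11876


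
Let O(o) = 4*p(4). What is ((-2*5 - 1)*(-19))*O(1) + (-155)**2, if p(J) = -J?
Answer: 20681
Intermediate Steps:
O(o) = -16 (O(o) = 4*(-1*4) = 4*(-4) = -16)
((-2*5 - 1)*(-19))*O(1) + (-155)**2 = ((-2*5 - 1)*(-19))*(-16) + (-155)**2 = ((-10 - 1)*(-19))*(-16) + 24025 = -11*(-19)*(-16) + 24025 = 209*(-16) + 24025 = -3344 + 24025 = 20681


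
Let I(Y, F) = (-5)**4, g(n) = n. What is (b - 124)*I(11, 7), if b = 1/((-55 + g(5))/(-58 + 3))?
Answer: -153625/2 ≈ -76813.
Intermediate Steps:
I(Y, F) = 625
b = 11/10 (b = 1/((-55 + 5)/(-58 + 3)) = 1/(-50/(-55)) = 1/(-50*(-1/55)) = 1/(10/11) = 11/10 ≈ 1.1000)
(b - 124)*I(11, 7) = (11/10 - 124)*625 = -1229/10*625 = -153625/2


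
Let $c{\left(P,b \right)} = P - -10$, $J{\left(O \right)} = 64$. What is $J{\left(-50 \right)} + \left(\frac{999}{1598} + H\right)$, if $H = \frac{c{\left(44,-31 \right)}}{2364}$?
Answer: $\frac{10175789}{157403} \approx 64.648$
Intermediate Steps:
$c{\left(P,b \right)} = 10 + P$ ($c{\left(P,b \right)} = P + 10 = 10 + P$)
$H = \frac{9}{394}$ ($H = \frac{10 + 44}{2364} = 54 \cdot \frac{1}{2364} = \frac{9}{394} \approx 0.022843$)
$J{\left(-50 \right)} + \left(\frac{999}{1598} + H\right) = 64 + \left(\frac{999}{1598} + \frac{9}{394}\right) = 64 + \frac{101997}{157403} = \frac{10175789}{157403}$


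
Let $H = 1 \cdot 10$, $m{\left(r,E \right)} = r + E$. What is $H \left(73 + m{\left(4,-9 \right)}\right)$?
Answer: $680$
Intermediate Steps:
$m{\left(r,E \right)} = E + r$
$H = 10$
$H \left(73 + m{\left(4,-9 \right)}\right) = 10 \left(73 + \left(-9 + 4\right)\right) = 10 \left(73 - 5\right) = 10 \cdot 68 = 680$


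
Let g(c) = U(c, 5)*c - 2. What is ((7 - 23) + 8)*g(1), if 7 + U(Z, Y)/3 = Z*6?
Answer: 40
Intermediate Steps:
U(Z, Y) = -21 + 18*Z (U(Z, Y) = -21 + 3*(Z*6) = -21 + 3*(6*Z) = -21 + 18*Z)
g(c) = -2 + c*(-21 + 18*c) (g(c) = (-21 + 18*c)*c - 2 = c*(-21 + 18*c) - 2 = -2 + c*(-21 + 18*c))
((7 - 23) + 8)*g(1) = ((7 - 23) + 8)*(-2 + 3*1*(-7 + 6*1)) = (-16 + 8)*(-2 + 3*1*(-7 + 6)) = -8*(-2 + 3*1*(-1)) = -8*(-2 - 3) = -8*(-5) = 40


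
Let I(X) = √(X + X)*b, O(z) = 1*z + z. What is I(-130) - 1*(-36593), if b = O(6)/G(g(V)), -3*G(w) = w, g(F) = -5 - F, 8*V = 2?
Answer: 36593 + 96*I*√65/7 ≈ 36593.0 + 110.57*I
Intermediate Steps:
V = ¼ (V = (⅛)*2 = ¼ ≈ 0.25000)
O(z) = 2*z (O(z) = z + z = 2*z)
G(w) = -w/3
b = 48/7 (b = (2*6)/((-(-5 - 1*¼)/3)) = 12/((-(-5 - ¼)/3)) = 12/((-⅓*(-21/4))) = 12/(7/4) = 12*(4/7) = 48/7 ≈ 6.8571)
I(X) = 48*√2*√X/7 (I(X) = √(X + X)*(48/7) = √(2*X)*(48/7) = (√2*√X)*(48/7) = 48*√2*√X/7)
I(-130) - 1*(-36593) = 48*√2*√(-130)/7 - 1*(-36593) = 48*√2*(I*√130)/7 + 36593 = 96*I*√65/7 + 36593 = 36593 + 96*I*√65/7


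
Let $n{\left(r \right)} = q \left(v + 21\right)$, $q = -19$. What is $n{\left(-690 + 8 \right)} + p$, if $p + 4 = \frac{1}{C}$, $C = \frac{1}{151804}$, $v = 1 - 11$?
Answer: $151591$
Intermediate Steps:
$v = -10$ ($v = 1 - 11 = -10$)
$n{\left(r \right)} = -209$ ($n{\left(r \right)} = - 19 \left(-10 + 21\right) = \left(-19\right) 11 = -209$)
$C = \frac{1}{151804} \approx 6.5874 \cdot 10^{-6}$
$p = 151800$ ($p = -4 + \frac{1}{\frac{1}{151804}} = -4 + 151804 = 151800$)
$n{\left(-690 + 8 \right)} + p = -209 + 151800 = 151591$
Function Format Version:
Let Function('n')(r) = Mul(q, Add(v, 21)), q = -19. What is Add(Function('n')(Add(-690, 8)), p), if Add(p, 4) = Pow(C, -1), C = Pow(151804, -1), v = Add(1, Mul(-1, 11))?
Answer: 151591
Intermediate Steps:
v = -10 (v = Add(1, -11) = -10)
Function('n')(r) = -209 (Function('n')(r) = Mul(-19, Add(-10, 21)) = Mul(-19, 11) = -209)
C = Rational(1, 151804) ≈ 6.5874e-6
p = 151800 (p = Add(-4, Pow(Rational(1, 151804), -1)) = Add(-4, 151804) = 151800)
Add(Function('n')(Add(-690, 8)), p) = Add(-209, 151800) = 151591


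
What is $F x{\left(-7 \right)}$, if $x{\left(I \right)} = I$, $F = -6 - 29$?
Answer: $245$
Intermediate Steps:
$F = -35$
$F x{\left(-7 \right)} = \left(-35\right) \left(-7\right) = 245$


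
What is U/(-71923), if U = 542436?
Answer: -542436/71923 ≈ -7.5419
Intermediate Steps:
U/(-71923) = 542436/(-71923) = 542436*(-1/71923) = -542436/71923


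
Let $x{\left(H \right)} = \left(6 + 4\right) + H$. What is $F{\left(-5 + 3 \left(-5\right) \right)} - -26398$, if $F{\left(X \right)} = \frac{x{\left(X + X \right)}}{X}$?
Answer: $\frac{52799}{2} \approx 26400.0$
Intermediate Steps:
$x{\left(H \right)} = 10 + H$
$F{\left(X \right)} = \frac{10 + 2 X}{X}$ ($F{\left(X \right)} = \frac{10 + \left(X + X\right)}{X} = \frac{10 + 2 X}{X}$)
$F{\left(-5 + 3 \left(-5\right) \right)} - -26398 = \left(2 + \frac{10}{-5 + 3 \left(-5\right)}\right) - -26398 = \left(2 + \frac{10}{-5 - 15}\right) + 26398 = \left(2 + \frac{10}{-20}\right) + 26398 = \left(2 + 10 \left(- \frac{1}{20}\right)\right) + 26398 = \left(2 - \frac{1}{2}\right) + 26398 = \frac{3}{2} + 26398 = \frac{52799}{2}$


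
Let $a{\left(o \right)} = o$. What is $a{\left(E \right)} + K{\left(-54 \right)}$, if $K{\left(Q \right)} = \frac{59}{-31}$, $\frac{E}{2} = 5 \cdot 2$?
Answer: $\frac{561}{31} \approx 18.097$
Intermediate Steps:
$E = 20$ ($E = 2 \cdot 5 \cdot 2 = 2 \cdot 10 = 20$)
$K{\left(Q \right)} = - \frac{59}{31}$ ($K{\left(Q \right)} = 59 \left(- \frac{1}{31}\right) = - \frac{59}{31}$)
$a{\left(E \right)} + K{\left(-54 \right)} = 20 - \frac{59}{31} = \frac{561}{31}$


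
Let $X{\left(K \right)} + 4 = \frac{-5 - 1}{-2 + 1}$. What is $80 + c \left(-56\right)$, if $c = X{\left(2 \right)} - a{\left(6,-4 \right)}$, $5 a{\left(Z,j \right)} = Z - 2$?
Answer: $\frac{64}{5} \approx 12.8$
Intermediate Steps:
$X{\left(K \right)} = 2$ ($X{\left(K \right)} = -4 + \frac{-5 - 1}{-2 + 1} = -4 - \frac{6}{-1} = -4 - -6 = -4 + 6 = 2$)
$a{\left(Z,j \right)} = - \frac{2}{5} + \frac{Z}{5}$ ($a{\left(Z,j \right)} = \frac{Z - 2}{5} = \frac{-2 + Z}{5} = - \frac{2}{5} + \frac{Z}{5}$)
$c = \frac{6}{5}$ ($c = 2 - \left(- \frac{2}{5} + \frac{1}{5} \cdot 6\right) = 2 - \left(- \frac{2}{5} + \frac{6}{5}\right) = 2 - \frac{4}{5} = \frac{6}{5} \approx 1.2$)
$80 + c \left(-56\right) = 80 + \frac{6}{5} \left(-56\right) = 80 - \frac{336}{5} = \frac{64}{5}$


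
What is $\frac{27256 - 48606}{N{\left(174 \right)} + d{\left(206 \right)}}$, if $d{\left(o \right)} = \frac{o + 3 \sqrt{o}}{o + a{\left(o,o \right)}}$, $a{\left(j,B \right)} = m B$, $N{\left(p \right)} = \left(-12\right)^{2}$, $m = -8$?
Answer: $- \frac{6200441380}{41778817} - \frac{89670 \sqrt{206}}{41778817} \approx -148.44$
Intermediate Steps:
$N{\left(p \right)} = 144$
$a{\left(j,B \right)} = - 8 B$
$d{\left(o \right)} = - \frac{o + 3 \sqrt{o}}{7 o}$ ($d{\left(o \right)} = \frac{o + 3 \sqrt{o}}{o - 8 o} = \frac{o + 3 \sqrt{o}}{\left(-7\right) o} = \left(o + 3 \sqrt{o}\right) \left(- \frac{1}{7 o}\right) = - \frac{o + 3 \sqrt{o}}{7 o}$)
$\frac{27256 - 48606}{N{\left(174 \right)} + d{\left(206 \right)}} = \frac{27256 - 48606}{144 + \frac{\left(-1\right) 206 - 3 \sqrt{206}}{7 \cdot 206}} = - \frac{21350}{144 + \frac{1}{7} \cdot \frac{1}{206} \left(-206 - 3 \sqrt{206}\right)} = - \frac{21350}{144 - \left(\frac{1}{7} + \frac{3 \sqrt{206}}{1442}\right)} = - \frac{21350}{\frac{1007}{7} - \frac{3 \sqrt{206}}{1442}}$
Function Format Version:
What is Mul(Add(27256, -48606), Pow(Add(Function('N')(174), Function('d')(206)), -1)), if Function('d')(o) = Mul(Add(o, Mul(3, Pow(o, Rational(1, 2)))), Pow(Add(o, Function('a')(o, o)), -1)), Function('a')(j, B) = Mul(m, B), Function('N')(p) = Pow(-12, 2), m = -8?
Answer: Add(Rational(-6200441380, 41778817), Mul(Rational(-89670, 41778817), Pow(206, Rational(1, 2)))) ≈ -148.44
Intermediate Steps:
Function('N')(p) = 144
Function('a')(j, B) = Mul(-8, B)
Function('d')(o) = Mul(Rational(-1, 7), Pow(o, -1), Add(o, Mul(3, Pow(o, Rational(1, 2))))) (Function('d')(o) = Mul(Add(o, Mul(3, Pow(o, Rational(1, 2)))), Pow(Add(o, Mul(-8, o)), -1)) = Mul(Add(o, Mul(3, Pow(o, Rational(1, 2)))), Pow(Mul(-7, o), -1)) = Mul(Add(o, Mul(3, Pow(o, Rational(1, 2)))), Mul(Rational(-1, 7), Pow(o, -1))) = Mul(Rational(-1, 7), Pow(o, -1), Add(o, Mul(3, Pow(o, Rational(1, 2))))))
Mul(Add(27256, -48606), Pow(Add(Function('N')(174), Function('d')(206)), -1)) = Mul(Add(27256, -48606), Pow(Add(144, Mul(Rational(1, 7), Pow(206, -1), Add(Mul(-1, 206), Mul(-3, Pow(206, Rational(1, 2)))))), -1)) = Mul(-21350, Pow(Add(144, Mul(Rational(1, 7), Rational(1, 206), Add(-206, Mul(-3, Pow(206, Rational(1, 2)))))), -1)) = Mul(-21350, Pow(Add(144, Add(Rational(-1, 7), Mul(Rational(-3, 1442), Pow(206, Rational(1, 2))))), -1)) = Mul(-21350, Pow(Add(Rational(1007, 7), Mul(Rational(-3, 1442), Pow(206, Rational(1, 2)))), -1))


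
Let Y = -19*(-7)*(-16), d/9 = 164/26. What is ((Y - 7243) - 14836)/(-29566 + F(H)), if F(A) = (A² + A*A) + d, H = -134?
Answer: -314691/83236 ≈ -3.7807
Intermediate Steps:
d = 738/13 (d = 9*(164/26) = 9*(164*(1/26)) = 9*(82/13) = 738/13 ≈ 56.769)
Y = -2128 (Y = 133*(-16) = -2128)
F(A) = 738/13 + 2*A² (F(A) = (A² + A*A) + 738/13 = (A² + A²) + 738/13 = 2*A² + 738/13 = 738/13 + 2*A²)
((Y - 7243) - 14836)/(-29566 + F(H)) = ((-2128 - 7243) - 14836)/(-29566 + (738/13 + 2*(-134)²)) = (-9371 - 14836)/(-29566 + (738/13 + 2*17956)) = -24207/(-29566 + (738/13 + 35912)) = -24207/(-29566 + 467594/13) = -24207/83236/13 = -24207*13/83236 = -314691/83236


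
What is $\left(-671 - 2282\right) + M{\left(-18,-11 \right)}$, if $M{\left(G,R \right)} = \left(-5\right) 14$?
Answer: $-3023$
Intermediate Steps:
$M{\left(G,R \right)} = -70$
$\left(-671 - 2282\right) + M{\left(-18,-11 \right)} = \left(-671 - 2282\right) - 70 = -2953 - 70 = -3023$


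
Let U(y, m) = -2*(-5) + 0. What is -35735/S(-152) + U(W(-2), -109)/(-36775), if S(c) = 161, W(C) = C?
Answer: -37547321/169165 ≈ -221.96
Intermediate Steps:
U(y, m) = 10 (U(y, m) = 10 + 0 = 10)
-35735/S(-152) + U(W(-2), -109)/(-36775) = -35735/161 + 10/(-36775) = -35735*1/161 + 10*(-1/36775) = -5105/23 - 2/7355 = -37547321/169165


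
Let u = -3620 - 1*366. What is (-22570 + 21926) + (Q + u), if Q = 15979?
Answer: 11349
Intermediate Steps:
u = -3986 (u = -3620 - 366 = -3986)
(-22570 + 21926) + (Q + u) = (-22570 + 21926) + (15979 - 3986) = -644 + 11993 = 11349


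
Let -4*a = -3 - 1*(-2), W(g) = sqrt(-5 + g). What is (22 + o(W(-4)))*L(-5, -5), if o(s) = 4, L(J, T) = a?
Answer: 13/2 ≈ 6.5000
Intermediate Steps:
a = 1/4 (a = -(-3 - 1*(-2))/4 = -(-3 + 2)/4 = -1/4*(-1) = 1/4 ≈ 0.25000)
L(J, T) = 1/4
(22 + o(W(-4)))*L(-5, -5) = (22 + 4)*(1/4) = 26*(1/4) = 13/2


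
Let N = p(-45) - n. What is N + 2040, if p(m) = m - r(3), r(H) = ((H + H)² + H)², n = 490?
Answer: -16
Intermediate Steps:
r(H) = (H + 4*H²)² (r(H) = ((2*H)² + H)² = (4*H² + H)² = (H + 4*H²)²)
p(m) = -1521 + m (p(m) = m - 3²*(1 + 4*3)² = m - 9*(1 + 12)² = m - 9*13² = m - 9*169 = m - 1*1521 = m - 1521 = -1521 + m)
N = -2056 (N = (-1521 - 45) - 1*490 = -1566 - 490 = -2056)
N + 2040 = -2056 + 2040 = -16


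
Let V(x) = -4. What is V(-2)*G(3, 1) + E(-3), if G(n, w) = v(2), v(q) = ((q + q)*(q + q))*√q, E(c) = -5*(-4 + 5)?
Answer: -5 - 64*√2 ≈ -95.510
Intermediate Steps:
E(c) = -5 (E(c) = -5*1 = -5)
v(q) = 4*q^(5/2) (v(q) = ((2*q)*(2*q))*√q = (4*q²)*√q = 4*q^(5/2))
G(n, w) = 16*√2 (G(n, w) = 4*2^(5/2) = 4*(4*√2) = 16*√2)
V(-2)*G(3, 1) + E(-3) = -64*√2 - 5 = -5 - 64*√2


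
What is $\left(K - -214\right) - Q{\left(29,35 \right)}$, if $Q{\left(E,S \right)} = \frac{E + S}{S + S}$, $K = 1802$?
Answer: $\frac{70528}{35} \approx 2015.1$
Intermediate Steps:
$Q{\left(E,S \right)} = \frac{E + S}{2 S}$
$\left(K - -214\right) - Q{\left(29,35 \right)} = \left(1802 - -214\right) - \frac{29 + 35}{2 \cdot 35} = \left(1802 + 214\right) - \frac{1}{2} \cdot \frac{1}{35} \cdot 64 = 2016 - \frac{32}{35} = \frac{70528}{35}$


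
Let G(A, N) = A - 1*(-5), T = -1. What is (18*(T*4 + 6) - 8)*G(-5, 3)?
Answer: 0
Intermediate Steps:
G(A, N) = 5 + A (G(A, N) = A + 5 = 5 + A)
(18*(T*4 + 6) - 8)*G(-5, 3) = (18*(-1*4 + 6) - 8)*(5 - 5) = (18*(-4 + 6) - 8)*0 = (18*2 - 8)*0 = (36 - 8)*0 = 28*0 = 0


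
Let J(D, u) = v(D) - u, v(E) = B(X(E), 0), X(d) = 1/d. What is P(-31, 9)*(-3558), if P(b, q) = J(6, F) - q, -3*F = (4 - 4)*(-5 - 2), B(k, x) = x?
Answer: 32022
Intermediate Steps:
F = 0 (F = -(4 - 4)*(-5 - 2)/3 = -0*(-7) = -⅓*0 = 0)
v(E) = 0
J(D, u) = -u (J(D, u) = 0 - u = -u)
P(b, q) = -q (P(b, q) = -1*0 - q = 0 - q = -q)
P(-31, 9)*(-3558) = -1*9*(-3558) = -9*(-3558) = 32022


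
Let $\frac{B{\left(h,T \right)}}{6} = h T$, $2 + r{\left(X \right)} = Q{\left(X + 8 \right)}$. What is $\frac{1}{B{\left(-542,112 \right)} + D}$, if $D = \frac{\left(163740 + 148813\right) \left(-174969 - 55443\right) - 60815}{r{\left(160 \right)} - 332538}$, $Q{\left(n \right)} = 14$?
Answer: $- \frac{332526}{49097927173} \approx -6.7727 \cdot 10^{-6}$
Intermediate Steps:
$r{\left(X \right)} = 12$ ($r{\left(X \right)} = -2 + 14 = 12$)
$D = \frac{72016022651}{332526}$ ($D = \frac{\left(163740 + 148813\right) \left(-174969 - 55443\right) - 60815}{12 - 332538} = \frac{312553 \left(-230412\right) - 60815}{-332526} = \left(-72015961836 - 60815\right) \left(- \frac{1}{332526}\right) = \left(-72016022651\right) \left(- \frac{1}{332526}\right) = \frac{72016022651}{332526} \approx 2.1657 \cdot 10^{5}$)
$B{\left(h,T \right)} = 6 T h$ ($B{\left(h,T \right)} = 6 h T = 6 T h$)
$\frac{1}{B{\left(-542,112 \right)} + D} = \frac{1}{6 \cdot 112 \left(-542\right) + \frac{72016022651}{332526}} = \frac{1}{-364224 + \frac{72016022651}{332526}} = \frac{1}{- \frac{49097927173}{332526}} = - \frac{332526}{49097927173}$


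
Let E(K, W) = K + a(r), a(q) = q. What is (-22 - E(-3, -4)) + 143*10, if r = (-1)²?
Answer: 1410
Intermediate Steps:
r = 1
E(K, W) = 1 + K (E(K, W) = K + 1 = 1 + K)
(-22 - E(-3, -4)) + 143*10 = (-22 - (1 - 3)) + 143*10 = (-22 - 1*(-2)) + 1430 = (-22 + 2) + 1430 = -20 + 1430 = 1410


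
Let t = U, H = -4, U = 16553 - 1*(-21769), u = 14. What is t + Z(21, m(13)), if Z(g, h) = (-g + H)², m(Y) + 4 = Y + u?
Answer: 38947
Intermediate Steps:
m(Y) = 10 + Y (m(Y) = -4 + (Y + 14) = -4 + (14 + Y) = 10 + Y)
U = 38322 (U = 16553 + 21769 = 38322)
Z(g, h) = (-4 - g)² (Z(g, h) = (-g - 4)² = (-4 - g)²)
t = 38322
t + Z(21, m(13)) = 38322 + (4 + 21)² = 38322 + 25² = 38322 + 625 = 38947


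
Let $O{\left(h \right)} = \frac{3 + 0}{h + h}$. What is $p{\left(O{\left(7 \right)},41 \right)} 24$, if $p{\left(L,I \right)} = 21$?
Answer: $504$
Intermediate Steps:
$O{\left(h \right)} = \frac{3}{2 h}$
$p{\left(O{\left(7 \right)},41 \right)} 24 = 21 \cdot 24 = 504$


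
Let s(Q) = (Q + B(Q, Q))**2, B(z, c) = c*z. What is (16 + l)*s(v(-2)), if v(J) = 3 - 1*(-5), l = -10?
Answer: 31104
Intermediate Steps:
v(J) = 8 (v(J) = 3 + 5 = 8)
s(Q) = (Q + Q**2)**2 (s(Q) = (Q + Q*Q)**2 = (Q + Q**2)**2)
(16 + l)*s(v(-2)) = (16 - 10)*(8**2*(1 + 8)**2) = 6*(64*9**2) = 6*(64*81) = 6*5184 = 31104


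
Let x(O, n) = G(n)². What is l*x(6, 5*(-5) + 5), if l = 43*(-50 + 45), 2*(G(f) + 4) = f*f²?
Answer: -3446883440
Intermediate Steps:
G(f) = -4 + f³/2 (G(f) = -4 + (f*f²)/2 = -4 + f³/2)
x(O, n) = (-4 + n³/2)²
l = -215 (l = 43*(-5) = -215)
l*x(6, 5*(-5) + 5) = -215*(-8 + (5*(-5) + 5)³)²/4 = -215*(-8 + (-25 + 5)³)²/4 = -215*(-8 + (-20)³)²/4 = -215*(-8 - 8000)²/4 = -215*(-8008)²/4 = -215*64128064/4 = -215*16032016 = -3446883440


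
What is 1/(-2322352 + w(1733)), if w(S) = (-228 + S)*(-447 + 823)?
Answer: -1/1756472 ≈ -5.6932e-7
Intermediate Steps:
w(S) = -85728 + 376*S (w(S) = (-228 + S)*376 = -85728 + 376*S)
1/(-2322352 + w(1733)) = 1/(-2322352 + (-85728 + 376*1733)) = 1/(-2322352 + (-85728 + 651608)) = 1/(-2322352 + 565880) = 1/(-1756472) = -1/1756472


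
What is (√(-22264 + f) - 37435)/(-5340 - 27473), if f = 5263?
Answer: 37435/32813 - 3*I*√1889/32813 ≈ 1.1409 - 0.0039737*I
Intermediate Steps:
(√(-22264 + f) - 37435)/(-5340 - 27473) = (√(-22264 + 5263) - 37435)/(-5340 - 27473) = (√(-17001) - 37435)/(-32813) = (3*I*√1889 - 37435)*(-1/32813) = (-37435 + 3*I*√1889)*(-1/32813) = 37435/32813 - 3*I*√1889/32813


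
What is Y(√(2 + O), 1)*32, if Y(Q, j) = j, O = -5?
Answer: 32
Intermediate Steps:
Y(√(2 + O), 1)*32 = 1*32 = 32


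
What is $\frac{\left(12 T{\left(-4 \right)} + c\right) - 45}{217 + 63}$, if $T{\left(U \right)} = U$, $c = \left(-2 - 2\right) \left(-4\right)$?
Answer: $- \frac{11}{40} \approx -0.275$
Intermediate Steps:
$c = 16$ ($c = \left(-4\right) \left(-4\right) = 16$)
$\frac{\left(12 T{\left(-4 \right)} + c\right) - 45}{217 + 63} = \frac{\left(12 \left(-4\right) + 16\right) - 45}{217 + 63} = \frac{\left(-48 + 16\right) - 45}{280} = \left(-32 - 45\right) \frac{1}{280} = \left(-77\right) \frac{1}{280} = - \frac{11}{40}$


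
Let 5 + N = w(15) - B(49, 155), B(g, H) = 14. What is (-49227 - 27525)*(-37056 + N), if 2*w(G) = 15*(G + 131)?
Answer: 2761536960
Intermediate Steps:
w(G) = 1965/2 + 15*G/2 (w(G) = (15*(G + 131))/2 = (15*(131 + G))/2 = (1965 + 15*G)/2 = 1965/2 + 15*G/2)
N = 1076 (N = -5 + ((1965/2 + (15/2)*15) - 1*14) = -5 + ((1965/2 + 225/2) - 14) = -5 + (1095 - 14) = -5 + 1081 = 1076)
(-49227 - 27525)*(-37056 + N) = (-49227 - 27525)*(-37056 + 1076) = -76752*(-35980) = 2761536960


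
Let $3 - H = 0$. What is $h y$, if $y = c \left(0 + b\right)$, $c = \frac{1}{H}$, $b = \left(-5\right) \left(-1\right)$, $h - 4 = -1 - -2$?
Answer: $\frac{25}{3} \approx 8.3333$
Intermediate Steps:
$H = 3$ ($H = 3 - 0 = 3 + 0 = 3$)
$h = 5$ ($h = 4 - -1 = 4 + \left(-1 + 2\right) = 4 + 1 = 5$)
$b = 5$
$c = \frac{1}{3} \approx 0.33333$
$y = \frac{5}{3}$ ($y = \frac{0 + 5}{3} = \frac{1}{3} \cdot 5 = \frac{5}{3} \approx 1.6667$)
$h y = 5 \cdot \frac{5}{3} = \frac{25}{3}$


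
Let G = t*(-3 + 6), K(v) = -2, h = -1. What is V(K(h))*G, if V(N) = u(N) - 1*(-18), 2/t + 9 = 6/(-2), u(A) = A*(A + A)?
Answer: -13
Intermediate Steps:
u(A) = 2*A² (u(A) = A*(2*A) = 2*A²)
t = -⅙ (t = 2/(-9 + 6/(-2)) = 2/(-9 + 6*(-½)) = 2/(-9 - 3) = 2/(-12) = 2*(-1/12) = -⅙ ≈ -0.16667)
V(N) = 18 + 2*N² (V(N) = 2*N² - 1*(-18) = 2*N² + 18 = 18 + 2*N²)
G = -½ (G = -(-3 + 6)/6 = -⅙*3 = -½ ≈ -0.50000)
V(K(h))*G = (18 + 2*(-2)²)*(-½) = (18 + 2*4)*(-½) = (18 + 8)*(-½) = 26*(-½) = -13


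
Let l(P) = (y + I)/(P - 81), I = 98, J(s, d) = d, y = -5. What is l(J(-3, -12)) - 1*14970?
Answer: -14971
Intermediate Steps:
l(P) = 93/(-81 + P) (l(P) = (-5 + 98)/(P - 81) = 93/(-81 + P))
l(J(-3, -12)) - 1*14970 = 93/(-81 - 12) - 1*14970 = 93/(-93) - 14970 = 93*(-1/93) - 14970 = -1 - 14970 = -14971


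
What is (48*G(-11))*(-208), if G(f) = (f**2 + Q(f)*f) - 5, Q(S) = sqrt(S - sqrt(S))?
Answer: -1158144 + 109824*sqrt(-11 - I*sqrt(11)) ≈ -1.1038e+6 - 3.6827e+5*I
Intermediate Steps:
G(f) = -5 + f**2 + f*sqrt(f - sqrt(f)) (G(f) = (f**2 + sqrt(f - sqrt(f))*f) - 5 = (f**2 + f*sqrt(f - sqrt(f))) - 5 = -5 + f**2 + f*sqrt(f - sqrt(f)))
(48*G(-11))*(-208) = (48*(-5 + (-11)**2 - 11*sqrt(-11 - sqrt(-11))))*(-208) = (48*(-5 + 121 - 11*sqrt(-11 - I*sqrt(11))))*(-208) = (48*(116 - 11*sqrt(-11 - I*sqrt(11))))*(-208) = (5568 - 528*sqrt(-11 - I*sqrt(11)))*(-208) = -1158144 + 109824*sqrt(-11 - I*sqrt(11))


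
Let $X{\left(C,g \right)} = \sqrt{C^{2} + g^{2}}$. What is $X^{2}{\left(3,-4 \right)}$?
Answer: $25$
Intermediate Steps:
$X^{2}{\left(3,-4 \right)} = \left(\sqrt{3^{2} + \left(-4\right)^{2}}\right)^{2} = \left(\sqrt{9 + 16}\right)^{2} = \left(\sqrt{25}\right)^{2} = 5^{2} = 25$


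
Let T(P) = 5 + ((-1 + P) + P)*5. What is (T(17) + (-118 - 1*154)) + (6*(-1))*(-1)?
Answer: -96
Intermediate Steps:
T(P) = 10*P (T(P) = 5 + (-1 + 2*P)*5 = 5 + (-5 + 10*P) = 10*P)
(T(17) + (-118 - 1*154)) + (6*(-1))*(-1) = (10*17 + (-118 - 1*154)) + (6*(-1))*(-1) = (170 + (-118 - 154)) - 6*(-1) = (170 - 272) + 6 = -102 + 6 = -96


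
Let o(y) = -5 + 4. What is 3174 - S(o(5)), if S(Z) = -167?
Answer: 3341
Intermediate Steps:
o(y) = -1
3174 - S(o(5)) = 3174 - 1*(-167) = 3174 + 167 = 3341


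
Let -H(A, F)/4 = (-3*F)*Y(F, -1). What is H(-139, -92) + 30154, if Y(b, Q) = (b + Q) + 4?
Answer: 128410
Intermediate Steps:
Y(b, Q) = 4 + Q + b (Y(b, Q) = (Q + b) + 4 = 4 + Q + b)
H(A, F) = 12*F*(3 + F) (H(A, F) = -4*(-3*F)*(4 - 1 + F) = -4*(-3*F)*(3 + F) = -(-12)*F*(3 + F) = 12*F*(3 + F))
H(-139, -92) + 30154 = 12*(-92)*(3 - 92) + 30154 = 12*(-92)*(-89) + 30154 = 98256 + 30154 = 128410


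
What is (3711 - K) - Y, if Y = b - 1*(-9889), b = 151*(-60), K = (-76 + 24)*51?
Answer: 5534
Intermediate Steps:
K = -2652 (K = -52*51 = -2652)
b = -9060
Y = 829 (Y = -9060 - 1*(-9889) = -9060 + 9889 = 829)
(3711 - K) - Y = (3711 - 1*(-2652)) - 1*829 = (3711 + 2652) - 829 = 6363 - 829 = 5534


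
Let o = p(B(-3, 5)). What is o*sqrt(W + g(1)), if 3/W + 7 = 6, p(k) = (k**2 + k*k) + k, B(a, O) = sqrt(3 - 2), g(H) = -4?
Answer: 3*I*sqrt(7) ≈ 7.9373*I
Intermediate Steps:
B(a, O) = 1 (B(a, O) = sqrt(1) = 1)
p(k) = k + 2*k**2 (p(k) = (k**2 + k**2) + k = 2*k**2 + k = k + 2*k**2)
o = 3 (o = 1*(1 + 2*1) = 1*(1 + 2) = 1*3 = 3)
W = -3 (W = 3/(-7 + 6) = 3/(-1) = 3*(-1) = -3)
o*sqrt(W + g(1)) = 3*sqrt(-3 - 4) = 3*sqrt(-7) = 3*(I*sqrt(7)) = 3*I*sqrt(7)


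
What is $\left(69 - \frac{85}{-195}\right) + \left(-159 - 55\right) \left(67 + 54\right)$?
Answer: $- \frac{1007158}{39} \approx -25825.0$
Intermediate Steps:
$\left(69 - \frac{85}{-195}\right) + \left(-159 - 55\right) \left(67 + 54\right) = \left(69 - - \frac{17}{39}\right) - 25894 = \left(69 + \frac{17}{39}\right) - 25894 = \frac{2708}{39} - 25894 = - \frac{1007158}{39}$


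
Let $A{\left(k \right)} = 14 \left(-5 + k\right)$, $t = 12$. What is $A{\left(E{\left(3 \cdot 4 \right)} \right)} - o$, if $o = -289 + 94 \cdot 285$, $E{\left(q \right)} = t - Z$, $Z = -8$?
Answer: $-26291$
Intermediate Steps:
$E{\left(q \right)} = 20$ ($E{\left(q \right)} = 12 - -8 = 12 + 8 = 20$)
$o = 26501$ ($o = -289 + 26790 = 26501$)
$A{\left(k \right)} = -70 + 14 k$
$A{\left(E{\left(3 \cdot 4 \right)} \right)} - o = \left(-70 + 14 \cdot 20\right) - 26501 = \left(-70 + 280\right) - 26501 = 210 - 26501 = -26291$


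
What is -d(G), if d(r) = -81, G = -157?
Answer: 81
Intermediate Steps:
-d(G) = -1*(-81) = 81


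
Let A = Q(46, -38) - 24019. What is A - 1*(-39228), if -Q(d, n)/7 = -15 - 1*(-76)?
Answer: 14782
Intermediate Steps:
Q(d, n) = -427 (Q(d, n) = -7*(-15 - 1*(-76)) = -7*(-15 + 76) = -7*61 = -427)
A = -24446 (A = -427 - 24019 = -24446)
A - 1*(-39228) = -24446 - 1*(-39228) = -24446 + 39228 = 14782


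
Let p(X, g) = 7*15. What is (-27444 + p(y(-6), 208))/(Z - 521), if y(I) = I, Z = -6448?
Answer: 9113/2323 ≈ 3.9229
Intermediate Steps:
p(X, g) = 105
(-27444 + p(y(-6), 208))/(Z - 521) = (-27444 + 105)/(-6448 - 521) = -27339/(-6969) = -27339*(-1/6969) = 9113/2323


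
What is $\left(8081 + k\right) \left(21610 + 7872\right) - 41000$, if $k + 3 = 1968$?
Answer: $296135172$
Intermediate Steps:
$k = 1965$ ($k = -3 + 1968 = 1965$)
$\left(8081 + k\right) \left(21610 + 7872\right) - 41000 = \left(8081 + 1965\right) \left(21610 + 7872\right) - 41000 = 10046 \cdot 29482 - 41000 = 296176172 - 41000 = 296135172$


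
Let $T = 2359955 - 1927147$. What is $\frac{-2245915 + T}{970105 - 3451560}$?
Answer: $\frac{1813107}{2481455} \approx 0.73066$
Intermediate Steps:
$T = 432808$ ($T = 2359955 - 1927147 = 432808$)
$\frac{-2245915 + T}{970105 - 3451560} = \frac{-2245915 + 432808}{970105 - 3451560} = - \frac{1813107}{-2481455} = \left(-1813107\right) \left(- \frac{1}{2481455}\right) = \frac{1813107}{2481455}$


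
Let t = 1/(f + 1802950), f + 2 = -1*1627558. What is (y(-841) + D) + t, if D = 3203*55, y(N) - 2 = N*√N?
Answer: 30897930131/175390 - 24389*I ≈ 1.7617e+5 - 24389.0*I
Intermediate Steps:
f = -1627560 (f = -2 - 1*1627558 = -2 - 1627558 = -1627560)
y(N) = 2 + N^(3/2) (y(N) = 2 + N*√N = 2 + N^(3/2))
D = 176165
t = 1/175390 (t = 1/(-1627560 + 1802950) = 1/175390 ≈ 5.7016e-6)
(y(-841) + D) + t = ((2 + (-841)^(3/2)) + 176165) + 1/175390 = ((2 - 24389*I) + 176165) + 1/175390 = (176167 - 24389*I) + 1/175390 = 30897930131/175390 - 24389*I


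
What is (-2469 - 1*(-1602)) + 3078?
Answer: 2211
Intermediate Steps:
(-2469 - 1*(-1602)) + 3078 = (-2469 + 1602) + 3078 = -867 + 3078 = 2211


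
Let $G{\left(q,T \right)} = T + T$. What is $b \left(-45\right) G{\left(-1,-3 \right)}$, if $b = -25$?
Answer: $-6750$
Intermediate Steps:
$G{\left(q,T \right)} = 2 T$
$b \left(-45\right) G{\left(-1,-3 \right)} = \left(-25\right) \left(-45\right) 2 \left(-3\right) = 1125 \left(-6\right) = -6750$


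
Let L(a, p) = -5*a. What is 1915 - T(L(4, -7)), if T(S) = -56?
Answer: 1971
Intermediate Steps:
1915 - T(L(4, -7)) = 1915 - 1*(-56) = 1915 + 56 = 1971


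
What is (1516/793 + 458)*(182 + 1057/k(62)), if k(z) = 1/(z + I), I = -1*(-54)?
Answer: 44784199740/793 ≈ 5.6474e+7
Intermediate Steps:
I = 54
k(z) = 1/(54 + z) (k(z) = 1/(z + 54) = 1/(54 + z))
(1516/793 + 458)*(182 + 1057/k(62)) = (1516/793 + 458)*(182 + 1057/(1/(54 + 62))) = (1516*(1/793) + 458)*(182 + 1057/(1/116)) = (1516/793 + 458)*(182 + 1057/(1/116)) = 364710*(182 + 1057*116)/793 = 364710*(182 + 122612)/793 = (364710/793)*122794 = 44784199740/793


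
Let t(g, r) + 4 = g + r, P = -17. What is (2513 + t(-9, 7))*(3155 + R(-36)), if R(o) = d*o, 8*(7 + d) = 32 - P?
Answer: 15977111/2 ≈ 7.9886e+6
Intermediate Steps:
t(g, r) = -4 + g + r (t(g, r) = -4 + (g + r) = -4 + g + r)
d = -7/8 (d = -7 + (32 - 1*(-17))/8 = -7 + (32 + 17)/8 = -7 + (⅛)*49 = -7 + 49/8 = -7/8 ≈ -0.87500)
R(o) = -7*o/8
(2513 + t(-9, 7))*(3155 + R(-36)) = (2513 + (-4 - 9 + 7))*(3155 - 7/8*(-36)) = (2513 - 6)*(3155 + 63/2) = 2507*(6373/2) = 15977111/2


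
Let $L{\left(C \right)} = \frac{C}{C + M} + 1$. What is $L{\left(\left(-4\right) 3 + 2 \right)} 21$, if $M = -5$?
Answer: $35$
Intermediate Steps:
$L{\left(C \right)} = 1 + \frac{C}{-5 + C}$ ($L{\left(C \right)} = \frac{C}{C - 5} + 1 = \frac{C}{-5 + C} + 1 = 1 + \frac{C}{-5 + C}$)
$L{\left(\left(-4\right) 3 + 2 \right)} 21 = \frac{-5 + 2 \left(\left(-4\right) 3 + 2\right)}{-5 + \left(\left(-4\right) 3 + 2\right)} 21 = \frac{-5 + 2 \left(-12 + 2\right)}{-5 + \left(-12 + 2\right)} 21 = \frac{-5 + 2 \left(-10\right)}{-5 - 10} \cdot 21 = \frac{-5 - 20}{-15} \cdot 21 = \left(- \frac{1}{15}\right) \left(-25\right) 21 = \frac{5}{3} \cdot 21 = 35$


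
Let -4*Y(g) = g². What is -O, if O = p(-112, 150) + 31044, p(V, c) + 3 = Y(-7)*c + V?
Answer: -58183/2 ≈ -29092.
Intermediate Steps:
Y(g) = -g²/4
p(V, c) = -3 + V - 49*c/4 (p(V, c) = -3 + ((-¼*(-7)²)*c + V) = -3 + ((-¼*49)*c + V) = -3 + (-49*c/4 + V) = -3 + (V - 49*c/4) = -3 + V - 49*c/4)
O = 58183/2 (O = (-3 - 112 - 49/4*150) + 31044 = (-3 - 112 - 3675/2) + 31044 = -3905/2 + 31044 = 58183/2 ≈ 29092.)
-O = -1*58183/2 = -58183/2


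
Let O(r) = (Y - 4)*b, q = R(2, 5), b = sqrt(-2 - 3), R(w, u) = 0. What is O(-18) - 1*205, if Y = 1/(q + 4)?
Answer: -205 - 15*I*sqrt(5)/4 ≈ -205.0 - 8.3853*I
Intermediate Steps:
b = I*sqrt(5) (b = sqrt(-5) = I*sqrt(5) ≈ 2.2361*I)
q = 0
Y = 1/4 (Y = 1/(0 + 4) = 1/4 ≈ 0.25000)
O(r) = -15*I*sqrt(5)/4 (O(r) = (1/4 - 4)*(I*sqrt(5)) = -15*I*sqrt(5)/4)
O(-18) - 1*205 = -15*I*sqrt(5)/4 - 1*205 = -15*I*sqrt(5)/4 - 205 = -205 - 15*I*sqrt(5)/4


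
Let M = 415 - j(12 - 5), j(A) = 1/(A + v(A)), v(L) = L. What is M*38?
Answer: 110371/7 ≈ 15767.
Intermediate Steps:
j(A) = 1/(2*A) (j(A) = 1/(A + A) = 1/(2*A))
M = 5809/14 (M = 415 - 1/(2*(12 - 5)) = 415 - 1/(2*7) = 415 - 1*1/14 = 415 - 1/14 = 5809/14 ≈ 414.93)
M*38 = (5809/14)*38 = 110371/7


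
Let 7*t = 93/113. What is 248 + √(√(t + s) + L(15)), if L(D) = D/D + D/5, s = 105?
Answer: 248 + √(2502724 + 20566*√97293)/791 ≈ 251.78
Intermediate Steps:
t = 93/791 (t = (93/113)/7 = (93*(1/113))/7 = (⅐)*(93/113) = 93/791 ≈ 0.11757)
L(D) = 1 + D/5 (L(D) = 1 + D*(⅕) = 1 + D/5)
248 + √(√(t + s) + L(15)) = 248 + √(√(93/791 + 105) + (1 + (⅕)*15)) = 248 + √(√(83148/791) + (1 + 3)) = 248 + √(26*√97293/791 + 4) = 248 + √(4 + 26*√97293/791)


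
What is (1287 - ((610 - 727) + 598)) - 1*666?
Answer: 140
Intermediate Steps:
(1287 - ((610 - 727) + 598)) - 1*666 = (1287 - (-117 + 598)) - 666 = (1287 - 1*481) - 666 = (1287 - 481) - 666 = 806 - 666 = 140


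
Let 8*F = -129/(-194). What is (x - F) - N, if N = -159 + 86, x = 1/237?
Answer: 26822131/367824 ≈ 72.921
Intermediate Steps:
x = 1/237 ≈ 0.0042194
F = 129/1552 (F = (-129/(-194))/8 = (-129*(-1/194))/8 = (⅛)*(129/194) = 129/1552 ≈ 0.083119)
N = -73
(x - F) - N = (1/237 - 1*129/1552) - 1*(-73) = (1/237 - 129/1552) + 73 = -29021/367824 + 73 = 26822131/367824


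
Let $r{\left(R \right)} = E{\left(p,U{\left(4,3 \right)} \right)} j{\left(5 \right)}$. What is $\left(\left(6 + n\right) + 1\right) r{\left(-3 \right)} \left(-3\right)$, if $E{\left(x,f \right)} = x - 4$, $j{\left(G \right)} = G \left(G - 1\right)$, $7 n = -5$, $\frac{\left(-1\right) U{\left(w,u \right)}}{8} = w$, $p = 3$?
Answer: $\frac{2640}{7} \approx 377.14$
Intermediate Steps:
$U{\left(w,u \right)} = - 8 w$
$n = - \frac{5}{7}$ ($n = \frac{1}{7} \left(-5\right) = - \frac{5}{7} \approx -0.71429$)
$j{\left(G \right)} = G \left(-1 + G\right)$
$E{\left(x,f \right)} = -4 + x$
$r{\left(R \right)} = -20$ ($r{\left(R \right)} = \left(-4 + 3\right) 5 \left(-1 + 5\right) = - 5 \cdot 4 = \left(-1\right) 20 = -20$)
$\left(\left(6 + n\right) + 1\right) r{\left(-3 \right)} \left(-3\right) = \left(\left(6 - \frac{5}{7}\right) + 1\right) \left(-20\right) \left(-3\right) = \left(\frac{37}{7} + 1\right) \left(-20\right) \left(-3\right) = \frac{44}{7} \left(-20\right) \left(-3\right) = \left(- \frac{880}{7}\right) \left(-3\right) = \frac{2640}{7}$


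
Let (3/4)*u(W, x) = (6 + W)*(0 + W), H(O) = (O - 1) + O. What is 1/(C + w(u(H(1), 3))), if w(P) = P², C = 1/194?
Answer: 1746/152105 ≈ 0.011479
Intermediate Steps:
H(O) = -1 + 2*O (H(O) = (-1 + O) + O = -1 + 2*O)
u(W, x) = 4*W*(6 + W)/3 (u(W, x) = 4*((6 + W)*(0 + W))/3 = 4*((6 + W)*W)/3 = 4*(W*(6 + W))/3 = 4*W*(6 + W)/3)
C = 1/194 ≈ 0.0051546
1/(C + w(u(H(1), 3))) = 1/(1/194 + (4*(-1 + 2*1)*(6 + (-1 + 2*1))/3)²) = 1/(1/194 + (4*(-1 + 2)*(6 + (-1 + 2))/3)²) = 1/(1/194 + ((4/3)*1*(6 + 1))²) = 1/(1/194 + ((4/3)*1*7)²) = 1/(1/194 + (28/3)²) = 1/(1/194 + 784/9) = 1/(152105/1746) = 1746/152105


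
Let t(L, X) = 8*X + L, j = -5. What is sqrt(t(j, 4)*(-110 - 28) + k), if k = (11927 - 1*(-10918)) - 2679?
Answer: 2*sqrt(4110) ≈ 128.22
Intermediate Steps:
t(L, X) = L + 8*X
k = 20166 (k = (11927 + 10918) - 2679 = 22845 - 2679 = 20166)
sqrt(t(j, 4)*(-110 - 28) + k) = sqrt((-5 + 8*4)*(-110 - 28) + 20166) = sqrt((-5 + 32)*(-138) + 20166) = sqrt(27*(-138) + 20166) = sqrt(-3726 + 20166) = sqrt(16440) = 2*sqrt(4110)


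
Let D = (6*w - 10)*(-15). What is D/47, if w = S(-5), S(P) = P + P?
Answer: 1050/47 ≈ 22.340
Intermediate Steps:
S(P) = 2*P
w = -10 (w = 2*(-5) = -10)
D = 1050 (D = (6*(-10) - 10)*(-15) = (-60 - 10)*(-15) = -70*(-15) = 1050)
D/47 = 1050/47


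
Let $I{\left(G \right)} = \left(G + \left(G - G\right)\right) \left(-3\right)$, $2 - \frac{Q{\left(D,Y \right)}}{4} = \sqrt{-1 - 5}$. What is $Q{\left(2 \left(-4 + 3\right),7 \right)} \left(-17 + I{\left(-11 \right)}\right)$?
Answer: $128 - 64 i \sqrt{6} \approx 128.0 - 156.77 i$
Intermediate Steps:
$Q{\left(D,Y \right)} = 8 - 4 i \sqrt{6}$ ($Q{\left(D,Y \right)} = 8 - 4 \sqrt{-1 - 5} = 8 - 4 \sqrt{-6} = 8 - 4 i \sqrt{6}$)
$I{\left(G \right)} = - 3 G$ ($I{\left(G \right)} = \left(G + 0\right) \left(-3\right) = G \left(-3\right) = - 3 G$)
$Q{\left(2 \left(-4 + 3\right),7 \right)} \left(-17 + I{\left(-11 \right)}\right) = \left(8 - 4 i \sqrt{6}\right) \left(-17 - -33\right) = \left(8 - 4 i \sqrt{6}\right) \left(-17 + 33\right) = \left(8 - 4 i \sqrt{6}\right) 16 = 128 - 64 i \sqrt{6}$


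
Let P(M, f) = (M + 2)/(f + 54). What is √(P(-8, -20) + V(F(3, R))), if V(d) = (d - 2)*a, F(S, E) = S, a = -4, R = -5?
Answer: I*√1207/17 ≈ 2.0436*I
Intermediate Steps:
P(M, f) = (2 + M)/(54 + f)
V(d) = 8 - 4*d (V(d) = (d - 2)*(-4) = (-2 + d)*(-4) = 8 - 4*d)
√(P(-8, -20) + V(F(3, R))) = √((2 - 8)/(54 - 20) + (8 - 4*3)) = √(-6/34 + (8 - 12)) = √((1/34)*(-6) - 4) = √(-3/17 - 4) = √(-71/17) = I*√1207/17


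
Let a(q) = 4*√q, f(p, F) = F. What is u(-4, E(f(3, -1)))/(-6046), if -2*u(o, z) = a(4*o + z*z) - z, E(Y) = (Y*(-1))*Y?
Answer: 1/12092 + I*√15/3023 ≈ 8.2699e-5 + 0.0012812*I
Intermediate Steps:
E(Y) = -Y² (E(Y) = (-Y)*Y = -Y²)
u(o, z) = z/2 - 2*√(z² + 4*o) (u(o, z) = -(4*√(4*o + z*z) - z)/2 = -(4*√(4*o + z²) - z)/2 = -(4*√(z² + 4*o) - z)/2 = -(-z + 4*√(z² + 4*o))/2 = z/2 - 2*√(z² + 4*o))
u(-4, E(f(3, -1)))/(-6046) = ((-1*(-1)²)/2 - 2*√((-1*(-1)²)² + 4*(-4)))/(-6046) = ((-1*1)/2 - 2*√((-1*1)² - 16))*(-1/6046) = ((½)*(-1) - 2*√((-1)² - 16))*(-1/6046) = (-½ - 2*√(1 - 16))*(-1/6046) = (-½ - 2*I*√15)*(-1/6046) = 1/12092 + I*√15/3023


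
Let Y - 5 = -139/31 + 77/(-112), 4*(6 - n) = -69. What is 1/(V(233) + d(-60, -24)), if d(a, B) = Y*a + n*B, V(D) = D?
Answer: -124/39025 ≈ -0.0031774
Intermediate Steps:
n = 93/4 (n = 6 - 1/4*(-69) = 6 + 69/4 = 93/4 ≈ 23.250)
Y = -85/496 (Y = 5 + (-139/31 + 77/(-112)) = 5 + (-139*1/31 + 77*(-1/112)) = 5 + (-139/31 - 11/16) = 5 - 2565/496 = -85/496 ≈ -0.17137)
d(a, B) = -85*a/496 + 93*B/4
1/(V(233) + d(-60, -24)) = 1/(233 + (-85/496*(-60) + (93/4)*(-24))) = 1/(233 + (1275/124 - 558)) = 1/(233 - 67917/124) = 1/(-39025/124) = -124/39025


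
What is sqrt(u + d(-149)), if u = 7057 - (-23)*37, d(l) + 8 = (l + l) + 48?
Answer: 15*sqrt(34) ≈ 87.464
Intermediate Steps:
d(l) = 40 + 2*l (d(l) = -8 + ((l + l) + 48) = -8 + (2*l + 48) = -8 + (48 + 2*l) = 40 + 2*l)
u = 7908 (u = 7057 - 1*(-851) = 7057 + 851 = 7908)
sqrt(u + d(-149)) = sqrt(7908 + (40 + 2*(-149))) = sqrt(7908 + (40 - 298)) = sqrt(7908 - 258) = sqrt(7650) = 15*sqrt(34)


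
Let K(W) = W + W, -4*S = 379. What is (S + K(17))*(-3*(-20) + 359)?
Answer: -101817/4 ≈ -25454.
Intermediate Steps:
S = -379/4 (S = -¼*379 = -379/4 ≈ -94.750)
K(W) = 2*W
(S + K(17))*(-3*(-20) + 359) = (-379/4 + 2*17)*(-3*(-20) + 359) = (-379/4 + 34)*(60 + 359) = -243/4*419 = -101817/4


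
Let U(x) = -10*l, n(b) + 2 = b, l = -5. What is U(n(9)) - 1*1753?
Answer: -1703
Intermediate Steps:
n(b) = -2 + b
U(x) = 50 (U(x) = -10*(-5) = 50)
U(n(9)) - 1*1753 = 50 - 1*1753 = 50 - 1753 = -1703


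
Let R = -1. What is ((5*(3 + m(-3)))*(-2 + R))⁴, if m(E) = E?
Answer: 0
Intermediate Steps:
((5*(3 + m(-3)))*(-2 + R))⁴ = ((5*(3 - 3))*(-2 - 1))⁴ = ((5*0)*(-3))⁴ = (0*(-3))⁴ = 0⁴ = 0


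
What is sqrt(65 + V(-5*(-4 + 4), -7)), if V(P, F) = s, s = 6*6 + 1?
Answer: sqrt(102) ≈ 10.100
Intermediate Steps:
s = 37 (s = 36 + 1 = 37)
V(P, F) = 37
sqrt(65 + V(-5*(-4 + 4), -7)) = sqrt(65 + 37) = sqrt(102)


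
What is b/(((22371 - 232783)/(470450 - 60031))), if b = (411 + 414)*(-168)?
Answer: 14221018350/52603 ≈ 2.7035e+5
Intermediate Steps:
b = -138600 (b = 825*(-168) = -138600)
b/(((22371 - 232783)/(470450 - 60031))) = -138600*(470450 - 60031)/(22371 - 232783) = -138600/((-210412/410419)) = -138600/((-210412*1/410419)) = -138600/(-210412/410419) = -138600*(-410419/210412) = 14221018350/52603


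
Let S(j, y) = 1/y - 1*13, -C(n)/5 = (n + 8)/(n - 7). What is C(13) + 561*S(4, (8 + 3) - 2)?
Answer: -43489/6 ≈ -7248.2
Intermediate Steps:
C(n) = -5*(8 + n)/(-7 + n) (C(n) = -5*(n + 8)/(n - 7) = -5*(8 + n)/(-7 + n))
S(j, y) = -13 + 1/y (S(j, y) = 1/y - 13 = -13 + 1/y)
C(13) + 561*S(4, (8 + 3) - 2) = 5*(-8 - 1*13)/(-7 + 13) + 561*(-13 + 1/((8 + 3) - 2)) = 5*(-8 - 13)/6 + 561*(-13 + 1/(11 - 2)) = 5*(1/6)*(-21) + 561*(-13 + 1/9) = -35/2 + 561*(-13 + 1/9) = -35/2 + 561*(-116/9) = -35/2 - 21692/3 = -43489/6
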